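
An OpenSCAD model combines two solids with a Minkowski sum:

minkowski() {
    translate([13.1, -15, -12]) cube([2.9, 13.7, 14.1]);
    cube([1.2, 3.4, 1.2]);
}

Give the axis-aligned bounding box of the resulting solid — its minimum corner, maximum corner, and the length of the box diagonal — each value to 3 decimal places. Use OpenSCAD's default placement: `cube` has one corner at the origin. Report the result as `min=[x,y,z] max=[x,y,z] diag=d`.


min=[13.100,-15.000,-12.000] max=[17.200,2.100,3.300] diag=23.309

A = translate([13.1, -15, -12]) cube([2.9, 13.7, 14.1]) → bbox [13.1,-15,-12] .. [16,-1.3,2.1]
B = cube([1.2, 3.4, 1.2]) → bbox [0,0,0] .. [1.2,3.4,1.2]
lo = A.lo+B.lo = [13.1+0, -15+0, -12+0] = [13.100,-15.000,-12.000]
hi = A.hi+B.hi = [16+1.2, -1.3+3.4, 2.1+1.2] = [17.200,2.100,3.300]
diag = √(4.1²+17.1²+15.3²) = √543.31 = 23.309


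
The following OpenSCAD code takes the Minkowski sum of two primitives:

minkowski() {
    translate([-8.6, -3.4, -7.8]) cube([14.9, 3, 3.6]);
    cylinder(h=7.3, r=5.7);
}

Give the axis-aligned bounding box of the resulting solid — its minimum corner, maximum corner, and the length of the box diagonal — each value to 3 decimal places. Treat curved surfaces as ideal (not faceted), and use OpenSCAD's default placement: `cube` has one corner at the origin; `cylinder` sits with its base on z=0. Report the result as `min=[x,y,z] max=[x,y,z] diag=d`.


min=[-14.300,-9.100,-7.800] max=[12.000,5.300,3.100] diag=31.904

A = translate([-8.6, -3.4, -7.8]) cube([14.9, 3, 3.6]) → bbox [-8.6,-3.4,-7.8] .. [6.3,-0.4,-4.2]
B = cylinder(h=7.3, r=5.7) → bbox [-5.7,-5.7,0] .. [5.7,5.7,7.3]
lo = A.lo+B.lo = [-8.6-5.7, -3.4-5.7, -7.8+0] = [-14.300,-9.100,-7.800]
hi = A.hi+B.hi = [6.3+5.7, -0.4+5.7, -4.2+7.3] = [12.000,5.300,3.100]
diag = √(26.3²+14.4²+10.9²) = √1017.86 = 31.904


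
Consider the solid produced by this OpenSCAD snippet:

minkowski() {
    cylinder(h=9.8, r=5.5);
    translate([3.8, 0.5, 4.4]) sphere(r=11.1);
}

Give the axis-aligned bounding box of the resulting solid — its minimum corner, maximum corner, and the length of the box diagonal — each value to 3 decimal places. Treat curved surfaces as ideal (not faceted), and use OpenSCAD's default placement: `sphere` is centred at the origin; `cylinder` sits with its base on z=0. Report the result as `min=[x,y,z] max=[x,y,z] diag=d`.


A = translate([3.8, 0.5, 4.4]) sphere(r=11.1) → bbox [-7.3,-10.6,-6.7] .. [14.9,11.6,15.5]
B = cylinder(h=9.8, r=5.5) → bbox [-5.5,-5.5,0] .. [5.5,5.5,9.8]
lo = A.lo+B.lo = [-7.3-5.5, -10.6-5.5, -6.7+0] = [-12.800,-16.100,-6.700]
hi = A.hi+B.hi = [14.9+5.5, 11.6+5.5, 15.5+9.8] = [20.400,17.100,25.300]
diag = √(33.2²+33.2²+32²) = √3228.48 = 56.820

min=[-12.800,-16.100,-6.700] max=[20.400,17.100,25.300] diag=56.820


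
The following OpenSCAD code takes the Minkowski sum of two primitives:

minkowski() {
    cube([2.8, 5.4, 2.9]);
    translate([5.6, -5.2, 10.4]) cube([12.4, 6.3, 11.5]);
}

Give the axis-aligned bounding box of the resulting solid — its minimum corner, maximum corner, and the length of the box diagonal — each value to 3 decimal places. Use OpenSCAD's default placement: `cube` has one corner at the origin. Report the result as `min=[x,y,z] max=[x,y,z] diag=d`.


A = translate([5.6, -5.2, 10.4]) cube([12.4, 6.3, 11.5]) → bbox [5.6,-5.2,10.4] .. [18,1.1,21.9]
B = cube([2.8, 5.4, 2.9]) → bbox [0,0,0] .. [2.8,5.4,2.9]
lo = A.lo+B.lo = [5.6+0, -5.2+0, 10.4+0] = [5.600,-5.200,10.400]
hi = A.hi+B.hi = [18+2.8, 1.1+5.4, 21.9+2.9] = [20.800,6.500,24.800]
diag = √(15.2²+11.7²+14.4²) = √575.29 = 23.985

min=[5.600,-5.200,10.400] max=[20.800,6.500,24.800] diag=23.985


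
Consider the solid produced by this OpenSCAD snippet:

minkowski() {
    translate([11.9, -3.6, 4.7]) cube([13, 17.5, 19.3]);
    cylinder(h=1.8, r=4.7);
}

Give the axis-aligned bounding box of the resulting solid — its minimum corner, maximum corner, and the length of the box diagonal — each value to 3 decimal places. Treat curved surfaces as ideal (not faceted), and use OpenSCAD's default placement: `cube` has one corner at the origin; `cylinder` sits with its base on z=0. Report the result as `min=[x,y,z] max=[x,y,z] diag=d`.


min=[7.200,-8.300,4.700] max=[29.600,18.600,25.800] diag=40.873

A = translate([11.9, -3.6, 4.7]) cube([13, 17.5, 19.3]) → bbox [11.9,-3.6,4.7] .. [24.9,13.9,24]
B = cylinder(h=1.8, r=4.7) → bbox [-4.7,-4.7,0] .. [4.7,4.7,1.8]
lo = A.lo+B.lo = [11.9-4.7, -3.6-4.7, 4.7+0] = [7.200,-8.300,4.700]
hi = A.hi+B.hi = [24.9+4.7, 13.9+4.7, 24+1.8] = [29.600,18.600,25.800]
diag = √(22.4²+26.9²+21.1²) = √1670.58 = 40.873


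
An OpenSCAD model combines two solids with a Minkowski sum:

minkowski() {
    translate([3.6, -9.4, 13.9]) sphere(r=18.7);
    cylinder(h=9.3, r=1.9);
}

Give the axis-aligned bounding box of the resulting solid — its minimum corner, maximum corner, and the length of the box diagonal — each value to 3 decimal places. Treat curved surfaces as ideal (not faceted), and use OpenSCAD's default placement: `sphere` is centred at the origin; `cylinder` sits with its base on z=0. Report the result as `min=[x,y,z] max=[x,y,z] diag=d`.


min=[-17.000,-30.000,-4.800] max=[24.200,11.200,41.900] diag=74.671

A = translate([3.6, -9.4, 13.9]) sphere(r=18.7) → bbox [-15.1,-28.1,-4.8] .. [22.3,9.3,32.6]
B = cylinder(h=9.3, r=1.9) → bbox [-1.9,-1.9,0] .. [1.9,1.9,9.3]
lo = A.lo+B.lo = [-15.1-1.9, -28.1-1.9, -4.8+0] = [-17.000,-30.000,-4.800]
hi = A.hi+B.hi = [22.3+1.9, 9.3+1.9, 32.6+9.3] = [24.200,11.200,41.900]
diag = √(41.2²+41.2²+46.7²) = √5575.77 = 74.671


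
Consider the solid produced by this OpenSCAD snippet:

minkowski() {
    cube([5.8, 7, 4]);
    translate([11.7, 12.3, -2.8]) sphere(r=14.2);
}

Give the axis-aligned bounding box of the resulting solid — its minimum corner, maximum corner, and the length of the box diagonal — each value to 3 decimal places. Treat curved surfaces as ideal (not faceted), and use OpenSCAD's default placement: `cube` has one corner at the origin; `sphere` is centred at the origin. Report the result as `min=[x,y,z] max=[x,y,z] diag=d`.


min=[-2.500,-1.900,-17.000] max=[31.700,33.500,15.400] diag=58.928

A = translate([11.7, 12.3, -2.8]) sphere(r=14.2) → bbox [-2.5,-1.9,-17] .. [25.9,26.5,11.4]
B = cube([5.8, 7, 4]) → bbox [0,0,0] .. [5.8,7,4]
lo = A.lo+B.lo = [-2.5+0, -1.9+0, -17+0] = [-2.500,-1.900,-17.000]
hi = A.hi+B.hi = [25.9+5.8, 26.5+7, 11.4+4] = [31.700,33.500,15.400]
diag = √(34.2²+35.4²+32.4²) = √3472.56 = 58.928


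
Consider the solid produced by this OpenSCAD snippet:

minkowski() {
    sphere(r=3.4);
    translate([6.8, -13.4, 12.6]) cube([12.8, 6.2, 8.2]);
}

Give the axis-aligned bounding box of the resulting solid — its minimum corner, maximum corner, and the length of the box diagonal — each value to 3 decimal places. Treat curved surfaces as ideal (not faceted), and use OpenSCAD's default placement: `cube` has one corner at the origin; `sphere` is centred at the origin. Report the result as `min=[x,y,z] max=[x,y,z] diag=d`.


min=[3.400,-16.800,9.200] max=[23.000,-3.800,24.200] diag=27.896

A = translate([6.8, -13.4, 12.6]) cube([12.8, 6.2, 8.2]) → bbox [6.8,-13.4,12.6] .. [19.6,-7.2,20.8]
B = sphere(r=3.4) → bbox [-3.4,-3.4,-3.4] .. [3.4,3.4,3.4]
lo = A.lo+B.lo = [6.8-3.4, -13.4-3.4, 12.6-3.4] = [3.400,-16.800,9.200]
hi = A.hi+B.hi = [19.6+3.4, -7.2+3.4, 20.8+3.4] = [23.000,-3.800,24.200]
diag = √(19.6²+13²+15²) = √778.16 = 27.896


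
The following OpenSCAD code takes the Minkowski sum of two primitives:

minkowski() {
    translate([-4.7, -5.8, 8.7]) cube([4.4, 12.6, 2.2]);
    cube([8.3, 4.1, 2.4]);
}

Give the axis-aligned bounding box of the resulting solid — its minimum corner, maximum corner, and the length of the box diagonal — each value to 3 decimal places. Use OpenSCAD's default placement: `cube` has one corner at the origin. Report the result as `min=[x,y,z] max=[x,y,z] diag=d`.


min=[-4.700,-5.800,8.700] max=[8.000,10.900,13.300] diag=21.479

A = translate([-4.7, -5.8, 8.7]) cube([4.4, 12.6, 2.2]) → bbox [-4.7,-5.8,8.7] .. [-0.3,6.8,10.9]
B = cube([8.3, 4.1, 2.4]) → bbox [0,0,0] .. [8.3,4.1,2.4]
lo = A.lo+B.lo = [-4.7+0, -5.8+0, 8.7+0] = [-4.700,-5.800,8.700]
hi = A.hi+B.hi = [-0.3+8.3, 6.8+4.1, 10.9+2.4] = [8.000,10.900,13.300]
diag = √(12.7²+16.7²+4.6²) = √461.34 = 21.479


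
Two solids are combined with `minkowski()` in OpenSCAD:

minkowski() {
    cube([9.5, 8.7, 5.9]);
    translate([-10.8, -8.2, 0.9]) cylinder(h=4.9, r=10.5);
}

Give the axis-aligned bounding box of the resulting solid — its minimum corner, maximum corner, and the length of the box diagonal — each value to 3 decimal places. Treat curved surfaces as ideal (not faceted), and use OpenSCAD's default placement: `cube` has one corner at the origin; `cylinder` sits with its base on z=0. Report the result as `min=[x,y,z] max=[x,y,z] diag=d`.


A = translate([-10.8, -8.2, 0.9]) cylinder(h=4.9, r=10.5) → bbox [-21.3,-18.7,0.9] .. [-0.3,2.3,5.8]
B = cube([9.5, 8.7, 5.9]) → bbox [0,0,0] .. [9.5,8.7,5.9]
lo = A.lo+B.lo = [-21.3+0, -18.7+0, 0.9+0] = [-21.300,-18.700,0.900]
hi = A.hi+B.hi = [-0.3+9.5, 2.3+8.7, 5.8+5.9] = [9.200,11.000,11.700]
diag = √(30.5²+29.7²+10.8²) = √1928.98 = 43.920

min=[-21.300,-18.700,0.900] max=[9.200,11.000,11.700] diag=43.920


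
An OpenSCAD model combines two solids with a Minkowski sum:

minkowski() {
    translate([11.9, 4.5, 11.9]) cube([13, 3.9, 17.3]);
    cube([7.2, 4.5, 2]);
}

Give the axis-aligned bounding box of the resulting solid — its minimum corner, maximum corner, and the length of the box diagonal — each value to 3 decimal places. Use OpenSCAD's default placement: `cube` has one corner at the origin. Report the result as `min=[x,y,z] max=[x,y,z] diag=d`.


A = translate([11.9, 4.5, 11.9]) cube([13, 3.9, 17.3]) → bbox [11.9,4.5,11.9] .. [24.9,8.4,29.2]
B = cube([7.2, 4.5, 2]) → bbox [0,0,0] .. [7.2,4.5,2]
lo = A.lo+B.lo = [11.9+0, 4.5+0, 11.9+0] = [11.900,4.500,11.900]
hi = A.hi+B.hi = [24.9+7.2, 8.4+4.5, 29.2+2] = [32.100,12.900,31.200]
diag = √(20.2²+8.4²+19.3²) = √851.09 = 29.173

min=[11.900,4.500,11.900] max=[32.100,12.900,31.200] diag=29.173


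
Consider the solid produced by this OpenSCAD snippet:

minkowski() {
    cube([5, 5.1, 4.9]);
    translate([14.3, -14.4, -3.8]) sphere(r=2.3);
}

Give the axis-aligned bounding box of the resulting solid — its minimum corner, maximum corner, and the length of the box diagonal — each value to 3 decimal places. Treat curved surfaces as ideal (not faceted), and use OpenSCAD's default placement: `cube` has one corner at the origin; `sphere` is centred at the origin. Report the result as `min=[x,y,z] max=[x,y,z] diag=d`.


min=[12.000,-16.700,-6.100] max=[21.600,-7.000,3.400] diag=16.628

A = translate([14.3, -14.4, -3.8]) sphere(r=2.3) → bbox [12,-16.7,-6.1] .. [16.6,-12.1,-1.5]
B = cube([5, 5.1, 4.9]) → bbox [0,0,0] .. [5,5.1,4.9]
lo = A.lo+B.lo = [12+0, -16.7+0, -6.1+0] = [12.000,-16.700,-6.100]
hi = A.hi+B.hi = [16.6+5, -12.1+5.1, -1.5+4.9] = [21.600,-7.000,3.400]
diag = √(9.6²+9.7²+9.5²) = √276.5 = 16.628


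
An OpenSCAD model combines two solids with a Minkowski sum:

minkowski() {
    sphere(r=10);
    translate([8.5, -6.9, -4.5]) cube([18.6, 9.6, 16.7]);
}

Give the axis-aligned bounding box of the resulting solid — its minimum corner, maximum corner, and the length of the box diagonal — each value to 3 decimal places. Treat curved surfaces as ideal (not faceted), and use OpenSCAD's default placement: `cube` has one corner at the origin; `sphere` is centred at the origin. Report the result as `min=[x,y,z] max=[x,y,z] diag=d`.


A = translate([8.5, -6.9, -4.5]) cube([18.6, 9.6, 16.7]) → bbox [8.5,-6.9,-4.5] .. [27.1,2.7,12.2]
B = sphere(r=10) → bbox [-10,-10,-10] .. [10,10,10]
lo = A.lo+B.lo = [8.5-10, -6.9-10, -4.5-10] = [-1.500,-16.900,-14.500]
hi = A.hi+B.hi = [27.1+10, 2.7+10, 12.2+10] = [37.100,12.700,22.200]
diag = √(38.6²+29.6²+36.7²) = √3713.01 = 60.934

min=[-1.500,-16.900,-14.500] max=[37.100,12.700,22.200] diag=60.934


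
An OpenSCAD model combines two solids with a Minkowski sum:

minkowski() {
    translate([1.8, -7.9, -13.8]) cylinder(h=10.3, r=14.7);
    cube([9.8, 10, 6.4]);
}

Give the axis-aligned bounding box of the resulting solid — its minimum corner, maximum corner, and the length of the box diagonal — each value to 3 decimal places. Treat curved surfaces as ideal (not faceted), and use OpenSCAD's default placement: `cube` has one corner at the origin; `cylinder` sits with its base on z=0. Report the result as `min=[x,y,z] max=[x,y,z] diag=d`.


min=[-12.900,-22.600,-13.800] max=[26.300,16.800,2.900] diag=58.034

A = translate([1.8, -7.9, -13.8]) cylinder(h=10.3, r=14.7) → bbox [-12.9,-22.6,-13.8] .. [16.5,6.8,-3.5]
B = cube([9.8, 10, 6.4]) → bbox [0,0,0] .. [9.8,10,6.4]
lo = A.lo+B.lo = [-12.9+0, -22.6+0, -13.8+0] = [-12.900,-22.600,-13.800]
hi = A.hi+B.hi = [16.5+9.8, 6.8+10, -3.5+6.4] = [26.300,16.800,2.900]
diag = √(39.2²+39.4²+16.7²) = √3367.89 = 58.034


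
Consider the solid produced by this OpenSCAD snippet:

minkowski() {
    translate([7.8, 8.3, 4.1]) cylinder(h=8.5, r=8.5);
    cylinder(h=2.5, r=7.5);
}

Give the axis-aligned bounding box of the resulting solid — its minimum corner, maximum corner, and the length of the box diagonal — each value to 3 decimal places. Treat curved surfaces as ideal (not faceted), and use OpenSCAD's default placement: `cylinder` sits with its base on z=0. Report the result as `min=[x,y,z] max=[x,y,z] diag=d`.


A = translate([7.8, 8.3, 4.1]) cylinder(h=8.5, r=8.5) → bbox [-0.7,-0.2,4.1] .. [16.3,16.8,12.6]
B = cylinder(h=2.5, r=7.5) → bbox [-7.5,-7.5,0] .. [7.5,7.5,2.5]
lo = A.lo+B.lo = [-0.7-7.5, -0.2-7.5, 4.1+0] = [-8.200,-7.700,4.100]
hi = A.hi+B.hi = [16.3+7.5, 16.8+7.5, 12.6+2.5] = [23.800,24.300,15.100]
diag = √(32²+32²+11²) = √2169 = 46.573

min=[-8.200,-7.700,4.100] max=[23.800,24.300,15.100] diag=46.573


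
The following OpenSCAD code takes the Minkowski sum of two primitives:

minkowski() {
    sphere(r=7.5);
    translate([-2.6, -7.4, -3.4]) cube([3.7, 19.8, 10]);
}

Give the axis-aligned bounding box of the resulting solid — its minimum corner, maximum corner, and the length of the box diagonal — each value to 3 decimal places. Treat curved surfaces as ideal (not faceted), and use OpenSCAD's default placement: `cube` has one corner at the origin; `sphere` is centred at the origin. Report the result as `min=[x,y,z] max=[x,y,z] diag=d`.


min=[-10.100,-14.900,-10.900] max=[8.600,19.900,14.100] diag=46.752

A = translate([-2.6, -7.4, -3.4]) cube([3.7, 19.8, 10]) → bbox [-2.6,-7.4,-3.4] .. [1.1,12.4,6.6]
B = sphere(r=7.5) → bbox [-7.5,-7.5,-7.5] .. [7.5,7.5,7.5]
lo = A.lo+B.lo = [-2.6-7.5, -7.4-7.5, -3.4-7.5] = [-10.100,-14.900,-10.900]
hi = A.hi+B.hi = [1.1+7.5, 12.4+7.5, 6.6+7.5] = [8.600,19.900,14.100]
diag = √(18.7²+34.8²+25²) = √2185.73 = 46.752


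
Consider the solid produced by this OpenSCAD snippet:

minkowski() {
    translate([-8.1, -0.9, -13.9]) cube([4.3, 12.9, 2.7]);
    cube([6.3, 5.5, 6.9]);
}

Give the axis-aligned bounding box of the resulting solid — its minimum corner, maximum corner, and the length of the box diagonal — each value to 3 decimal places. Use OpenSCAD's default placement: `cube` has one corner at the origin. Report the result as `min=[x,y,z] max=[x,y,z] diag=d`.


min=[-8.100,-0.900,-13.900] max=[2.500,17.500,-4.300] diag=23.304

A = translate([-8.1, -0.9, -13.9]) cube([4.3, 12.9, 2.7]) → bbox [-8.1,-0.9,-13.9] .. [-3.8,12,-11.2]
B = cube([6.3, 5.5, 6.9]) → bbox [0,0,0] .. [6.3,5.5,6.9]
lo = A.lo+B.lo = [-8.1+0, -0.9+0, -13.9+0] = [-8.100,-0.900,-13.900]
hi = A.hi+B.hi = [-3.8+6.3, 12+5.5, -11.2+6.9] = [2.500,17.500,-4.300]
diag = √(10.6²+18.4²+9.6²) = √543.08 = 23.304


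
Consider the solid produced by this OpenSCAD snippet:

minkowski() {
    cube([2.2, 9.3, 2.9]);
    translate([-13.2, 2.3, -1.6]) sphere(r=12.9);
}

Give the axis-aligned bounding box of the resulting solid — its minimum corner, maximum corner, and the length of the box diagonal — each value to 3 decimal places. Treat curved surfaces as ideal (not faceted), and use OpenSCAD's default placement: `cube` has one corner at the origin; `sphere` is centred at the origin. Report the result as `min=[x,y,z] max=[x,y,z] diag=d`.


A = translate([-13.2, 2.3, -1.6]) sphere(r=12.9) → bbox [-26.1,-10.6,-14.5] .. [-0.3,15.2,11.3]
B = cube([2.2, 9.3, 2.9]) → bbox [0,0,0] .. [2.2,9.3,2.9]
lo = A.lo+B.lo = [-26.1+0, -10.6+0, -14.5+0] = [-26.100,-10.600,-14.500]
hi = A.hi+B.hi = [-0.3+2.2, 15.2+9.3, 11.3+2.9] = [1.900,24.500,14.200]
diag = √(28²+35.1²+28.7²) = √2839.7 = 53.289

min=[-26.100,-10.600,-14.500] max=[1.900,24.500,14.200] diag=53.289


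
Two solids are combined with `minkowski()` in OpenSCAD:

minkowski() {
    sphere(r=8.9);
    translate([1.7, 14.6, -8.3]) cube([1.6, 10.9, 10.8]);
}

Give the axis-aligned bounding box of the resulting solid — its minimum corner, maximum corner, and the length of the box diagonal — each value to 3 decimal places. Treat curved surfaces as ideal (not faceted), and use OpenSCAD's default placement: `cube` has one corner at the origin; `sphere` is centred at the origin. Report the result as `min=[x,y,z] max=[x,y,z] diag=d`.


min=[-7.200,5.700,-17.200] max=[12.200,34.400,11.400] diag=44.922

A = translate([1.7, 14.6, -8.3]) cube([1.6, 10.9, 10.8]) → bbox [1.7,14.6,-8.3] .. [3.3,25.5,2.5]
B = sphere(r=8.9) → bbox [-8.9,-8.9,-8.9] .. [8.9,8.9,8.9]
lo = A.lo+B.lo = [1.7-8.9, 14.6-8.9, -8.3-8.9] = [-7.200,5.700,-17.200]
hi = A.hi+B.hi = [3.3+8.9, 25.5+8.9, 2.5+8.9] = [12.200,34.400,11.400]
diag = √(19.4²+28.7²+28.6²) = √2018.01 = 44.922


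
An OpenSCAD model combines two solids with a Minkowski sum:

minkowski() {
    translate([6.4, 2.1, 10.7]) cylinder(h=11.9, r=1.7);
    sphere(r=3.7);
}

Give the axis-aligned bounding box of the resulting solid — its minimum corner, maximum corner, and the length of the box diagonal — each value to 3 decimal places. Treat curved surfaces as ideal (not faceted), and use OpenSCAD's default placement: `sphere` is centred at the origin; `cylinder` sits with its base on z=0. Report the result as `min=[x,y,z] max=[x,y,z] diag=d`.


A = translate([6.4, 2.1, 10.7]) cylinder(h=11.9, r=1.7) → bbox [4.7,0.4,10.7] .. [8.1,3.8,22.6]
B = sphere(r=3.7) → bbox [-3.7,-3.7,-3.7] .. [3.7,3.7,3.7]
lo = A.lo+B.lo = [4.7-3.7, 0.4-3.7, 10.7-3.7] = [1.000,-3.300,7.000]
hi = A.hi+B.hi = [8.1+3.7, 3.8+3.7, 22.6+3.7] = [11.800,7.500,26.300]
diag = √(10.8²+10.8²+19.3²) = √605.77 = 24.612

min=[1.000,-3.300,7.000] max=[11.800,7.500,26.300] diag=24.612


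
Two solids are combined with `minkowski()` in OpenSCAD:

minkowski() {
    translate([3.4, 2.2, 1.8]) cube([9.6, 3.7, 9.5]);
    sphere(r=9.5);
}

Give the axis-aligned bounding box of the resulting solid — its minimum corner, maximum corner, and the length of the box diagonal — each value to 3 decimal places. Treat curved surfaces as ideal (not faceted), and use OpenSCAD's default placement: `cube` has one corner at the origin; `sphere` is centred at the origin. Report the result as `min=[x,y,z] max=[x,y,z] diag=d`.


A = translate([3.4, 2.2, 1.8]) cube([9.6, 3.7, 9.5]) → bbox [3.4,2.2,1.8] .. [13,5.9,11.3]
B = sphere(r=9.5) → bbox [-9.5,-9.5,-9.5] .. [9.5,9.5,9.5]
lo = A.lo+B.lo = [3.4-9.5, 2.2-9.5, 1.8-9.5] = [-6.100,-7.300,-7.700]
hi = A.hi+B.hi = [13+9.5, 5.9+9.5, 11.3+9.5] = [22.500,15.400,20.800]
diag = √(28.6²+22.7²+28.5²) = √2145.5 = 46.320

min=[-6.100,-7.300,-7.700] max=[22.500,15.400,20.800] diag=46.320


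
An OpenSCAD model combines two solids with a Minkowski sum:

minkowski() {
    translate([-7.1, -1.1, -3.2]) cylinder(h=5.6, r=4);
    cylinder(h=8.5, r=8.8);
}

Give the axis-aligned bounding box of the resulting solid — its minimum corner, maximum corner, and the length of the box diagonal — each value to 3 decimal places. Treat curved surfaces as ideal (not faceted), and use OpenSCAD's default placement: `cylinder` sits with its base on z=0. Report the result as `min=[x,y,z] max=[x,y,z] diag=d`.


min=[-19.900,-13.900,-3.200] max=[5.700,11.700,10.900] diag=38.853

A = translate([-7.1, -1.1, -3.2]) cylinder(h=5.6, r=4) → bbox [-11.1,-5.1,-3.2] .. [-3.1,2.9,2.4]
B = cylinder(h=8.5, r=8.8) → bbox [-8.8,-8.8,0] .. [8.8,8.8,8.5]
lo = A.lo+B.lo = [-11.1-8.8, -5.1-8.8, -3.2+0] = [-19.900,-13.900,-3.200]
hi = A.hi+B.hi = [-3.1+8.8, 2.9+8.8, 2.4+8.5] = [5.700,11.700,10.900]
diag = √(25.6²+25.6²+14.1²) = √1509.53 = 38.853


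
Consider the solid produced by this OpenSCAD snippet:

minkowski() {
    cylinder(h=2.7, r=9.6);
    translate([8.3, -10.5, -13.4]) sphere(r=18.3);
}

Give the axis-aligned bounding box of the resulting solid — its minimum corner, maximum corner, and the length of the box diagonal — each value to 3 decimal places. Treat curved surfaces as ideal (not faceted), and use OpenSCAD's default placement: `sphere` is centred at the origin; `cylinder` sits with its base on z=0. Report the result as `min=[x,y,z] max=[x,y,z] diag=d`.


min=[-19.600,-38.400,-31.700] max=[36.200,17.400,7.600] diag=88.158

A = translate([8.3, -10.5, -13.4]) sphere(r=18.3) → bbox [-10,-28.8,-31.7] .. [26.6,7.8,4.9]
B = cylinder(h=2.7, r=9.6) → bbox [-9.6,-9.6,0] .. [9.6,9.6,2.7]
lo = A.lo+B.lo = [-10-9.6, -28.8-9.6, -31.7+0] = [-19.600,-38.400,-31.700]
hi = A.hi+B.hi = [26.6+9.6, 7.8+9.6, 4.9+2.7] = [36.200,17.400,7.600]
diag = √(55.8²+55.8²+39.3²) = √7771.77 = 88.158


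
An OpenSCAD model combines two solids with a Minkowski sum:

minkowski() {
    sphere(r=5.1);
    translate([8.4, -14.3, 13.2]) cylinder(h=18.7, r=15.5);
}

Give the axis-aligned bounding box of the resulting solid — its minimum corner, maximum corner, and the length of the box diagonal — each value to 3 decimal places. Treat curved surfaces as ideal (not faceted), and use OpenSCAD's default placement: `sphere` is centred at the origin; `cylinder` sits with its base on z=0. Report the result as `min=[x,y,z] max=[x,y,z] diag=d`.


A = translate([8.4, -14.3, 13.2]) cylinder(h=18.7, r=15.5) → bbox [-7.1,-29.8,13.2] .. [23.9,1.2,31.9]
B = sphere(r=5.1) → bbox [-5.1,-5.1,-5.1] .. [5.1,5.1,5.1]
lo = A.lo+B.lo = [-7.1-5.1, -29.8-5.1, 13.2-5.1] = [-12.200,-34.900,8.100]
hi = A.hi+B.hi = [23.9+5.1, 1.2+5.1, 31.9+5.1] = [29.000,6.300,37.000]
diag = √(41.2²+41.2²+28.9²) = √4230.09 = 65.039

min=[-12.200,-34.900,8.100] max=[29.000,6.300,37.000] diag=65.039


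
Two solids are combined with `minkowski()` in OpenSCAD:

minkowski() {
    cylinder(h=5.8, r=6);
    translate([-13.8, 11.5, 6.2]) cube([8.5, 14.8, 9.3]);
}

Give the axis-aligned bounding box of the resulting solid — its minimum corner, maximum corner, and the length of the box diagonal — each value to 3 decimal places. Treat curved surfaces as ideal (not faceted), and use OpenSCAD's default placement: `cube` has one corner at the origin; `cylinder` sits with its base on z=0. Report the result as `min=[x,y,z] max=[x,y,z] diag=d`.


min=[-19.800,5.500,6.200] max=[0.700,32.300,21.300] diag=36.966

A = translate([-13.8, 11.5, 6.2]) cube([8.5, 14.8, 9.3]) → bbox [-13.8,11.5,6.2] .. [-5.3,26.3,15.5]
B = cylinder(h=5.8, r=6) → bbox [-6,-6,0] .. [6,6,5.8]
lo = A.lo+B.lo = [-13.8-6, 11.5-6, 6.2+0] = [-19.800,5.500,6.200]
hi = A.hi+B.hi = [-5.3+6, 26.3+6, 15.5+5.8] = [0.700,32.300,21.300]
diag = √(20.5²+26.8²+15.1²) = √1366.5 = 36.966


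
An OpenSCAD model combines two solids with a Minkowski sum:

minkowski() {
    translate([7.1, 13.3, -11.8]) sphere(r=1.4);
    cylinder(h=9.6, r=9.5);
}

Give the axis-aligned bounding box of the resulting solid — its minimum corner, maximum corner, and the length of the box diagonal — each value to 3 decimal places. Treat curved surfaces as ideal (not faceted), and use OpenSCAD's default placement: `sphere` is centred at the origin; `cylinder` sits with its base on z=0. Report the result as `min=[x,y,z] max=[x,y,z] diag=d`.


A = translate([7.1, 13.3, -11.8]) sphere(r=1.4) → bbox [5.7,11.9,-13.2] .. [8.5,14.7,-10.4]
B = cylinder(h=9.6, r=9.5) → bbox [-9.5,-9.5,0] .. [9.5,9.5,9.6]
lo = A.lo+B.lo = [5.7-9.5, 11.9-9.5, -13.2+0] = [-3.800,2.400,-13.200]
hi = A.hi+B.hi = [8.5+9.5, 14.7+9.5, -10.4+9.6] = [18.000,24.200,-0.800]
diag = √(21.8²+21.8²+12.4²) = √1104.24 = 33.230

min=[-3.800,2.400,-13.200] max=[18.000,24.200,-0.800] diag=33.230


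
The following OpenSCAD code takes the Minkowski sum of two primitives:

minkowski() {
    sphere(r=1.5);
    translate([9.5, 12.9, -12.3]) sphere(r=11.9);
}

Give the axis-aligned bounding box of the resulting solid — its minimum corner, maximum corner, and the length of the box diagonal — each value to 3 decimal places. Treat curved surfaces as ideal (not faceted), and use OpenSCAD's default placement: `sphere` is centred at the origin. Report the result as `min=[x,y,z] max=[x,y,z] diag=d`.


A = translate([9.5, 12.9, -12.3]) sphere(r=11.9) → bbox [-2.4,1,-24.2] .. [21.4,24.8,-0.4]
B = sphere(r=1.5) → bbox [-1.5,-1.5,-1.5] .. [1.5,1.5,1.5]
lo = A.lo+B.lo = [-2.4-1.5, 1-1.5, -24.2-1.5] = [-3.900,-0.500,-25.700]
hi = A.hi+B.hi = [21.4+1.5, 24.8+1.5, -0.4+1.5] = [22.900,26.300,1.100]
diag = √(26.8²+26.8²+26.8²) = √2154.72 = 46.419

min=[-3.900,-0.500,-25.700] max=[22.900,26.300,1.100] diag=46.419


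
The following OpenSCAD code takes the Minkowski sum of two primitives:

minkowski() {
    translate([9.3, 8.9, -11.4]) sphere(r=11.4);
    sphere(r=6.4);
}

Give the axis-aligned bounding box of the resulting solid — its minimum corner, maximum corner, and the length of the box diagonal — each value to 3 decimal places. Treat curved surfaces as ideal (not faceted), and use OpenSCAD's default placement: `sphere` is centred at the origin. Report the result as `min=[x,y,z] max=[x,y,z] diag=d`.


A = translate([9.3, 8.9, -11.4]) sphere(r=11.4) → bbox [-2.1,-2.5,-22.8] .. [20.7,20.3,0]
B = sphere(r=6.4) → bbox [-6.4,-6.4,-6.4] .. [6.4,6.4,6.4]
lo = A.lo+B.lo = [-2.1-6.4, -2.5-6.4, -22.8-6.4] = [-8.500,-8.900,-29.200]
hi = A.hi+B.hi = [20.7+6.4, 20.3+6.4, 0+6.4] = [27.100,26.700,6.400]
diag = √(35.6²+35.6²+35.6²) = √3802.08 = 61.661

min=[-8.500,-8.900,-29.200] max=[27.100,26.700,6.400] diag=61.661


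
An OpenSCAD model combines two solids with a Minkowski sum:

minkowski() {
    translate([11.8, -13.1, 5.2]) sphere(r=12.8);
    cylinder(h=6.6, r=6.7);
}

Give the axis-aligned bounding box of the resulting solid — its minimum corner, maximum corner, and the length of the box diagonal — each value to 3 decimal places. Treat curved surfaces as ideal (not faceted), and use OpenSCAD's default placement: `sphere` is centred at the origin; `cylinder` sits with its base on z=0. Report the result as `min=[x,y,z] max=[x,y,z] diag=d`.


A = translate([11.8, -13.1, 5.2]) sphere(r=12.8) → bbox [-1,-25.9,-7.6] .. [24.6,-0.3,18]
B = cylinder(h=6.6, r=6.7) → bbox [-6.7,-6.7,0] .. [6.7,6.7,6.6]
lo = A.lo+B.lo = [-1-6.7, -25.9-6.7, -7.6+0] = [-7.700,-32.600,-7.600]
hi = A.hi+B.hi = [24.6+6.7, -0.3+6.7, 18+6.6] = [31.300,6.400,24.600]
diag = √(39²+39²+32.2²) = √4078.84 = 63.866

min=[-7.700,-32.600,-7.600] max=[31.300,6.400,24.600] diag=63.866


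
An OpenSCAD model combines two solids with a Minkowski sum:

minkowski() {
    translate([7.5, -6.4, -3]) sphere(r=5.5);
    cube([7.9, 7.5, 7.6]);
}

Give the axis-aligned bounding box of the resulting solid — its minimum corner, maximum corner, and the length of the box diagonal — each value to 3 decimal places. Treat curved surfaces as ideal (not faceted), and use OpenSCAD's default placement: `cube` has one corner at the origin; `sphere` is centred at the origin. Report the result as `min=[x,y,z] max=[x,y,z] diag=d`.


min=[2.000,-11.900,-8.500] max=[20.900,6.600,10.100] diag=32.333

A = translate([7.5, -6.4, -3]) sphere(r=5.5) → bbox [2,-11.9,-8.5] .. [13,-0.9,2.5]
B = cube([7.9, 7.5, 7.6]) → bbox [0,0,0] .. [7.9,7.5,7.6]
lo = A.lo+B.lo = [2+0, -11.9+0, -8.5+0] = [2.000,-11.900,-8.500]
hi = A.hi+B.hi = [13+7.9, -0.9+7.5, 2.5+7.6] = [20.900,6.600,10.100]
diag = √(18.9²+18.5²+18.6²) = √1045.42 = 32.333


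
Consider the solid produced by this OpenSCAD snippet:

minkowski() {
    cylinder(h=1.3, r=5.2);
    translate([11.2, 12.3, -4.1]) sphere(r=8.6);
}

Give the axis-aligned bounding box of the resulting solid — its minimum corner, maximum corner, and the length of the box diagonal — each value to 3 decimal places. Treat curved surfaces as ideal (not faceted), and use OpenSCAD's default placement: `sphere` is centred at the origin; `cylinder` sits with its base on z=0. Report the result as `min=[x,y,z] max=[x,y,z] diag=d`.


A = translate([11.2, 12.3, -4.1]) sphere(r=8.6) → bbox [2.6,3.7,-12.7] .. [19.8,20.9,4.5]
B = cylinder(h=1.3, r=5.2) → bbox [-5.2,-5.2,0] .. [5.2,5.2,1.3]
lo = A.lo+B.lo = [2.6-5.2, 3.7-5.2, -12.7+0] = [-2.600,-1.500,-12.700]
hi = A.hi+B.hi = [19.8+5.2, 20.9+5.2, 4.5+1.3] = [25.000,26.100,5.800]
diag = √(27.6²+27.6²+18.5²) = √1865.77 = 43.195

min=[-2.600,-1.500,-12.700] max=[25.000,26.100,5.800] diag=43.195


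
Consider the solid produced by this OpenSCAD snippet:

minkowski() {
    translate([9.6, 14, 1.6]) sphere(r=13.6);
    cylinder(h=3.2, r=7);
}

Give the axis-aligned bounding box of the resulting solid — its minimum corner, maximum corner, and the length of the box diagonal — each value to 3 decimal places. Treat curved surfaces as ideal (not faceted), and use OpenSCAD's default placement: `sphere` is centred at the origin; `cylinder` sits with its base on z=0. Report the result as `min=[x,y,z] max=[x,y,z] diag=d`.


min=[-11.000,-6.600,-12.000] max=[30.200,34.600,18.400] diag=65.719

A = translate([9.6, 14, 1.6]) sphere(r=13.6) → bbox [-4,0.4,-12] .. [23.2,27.6,15.2]
B = cylinder(h=3.2, r=7) → bbox [-7,-7,0] .. [7,7,3.2]
lo = A.lo+B.lo = [-4-7, 0.4-7, -12+0] = [-11.000,-6.600,-12.000]
hi = A.hi+B.hi = [23.2+7, 27.6+7, 15.2+3.2] = [30.200,34.600,18.400]
diag = √(41.2²+41.2²+30.4²) = √4319.04 = 65.719


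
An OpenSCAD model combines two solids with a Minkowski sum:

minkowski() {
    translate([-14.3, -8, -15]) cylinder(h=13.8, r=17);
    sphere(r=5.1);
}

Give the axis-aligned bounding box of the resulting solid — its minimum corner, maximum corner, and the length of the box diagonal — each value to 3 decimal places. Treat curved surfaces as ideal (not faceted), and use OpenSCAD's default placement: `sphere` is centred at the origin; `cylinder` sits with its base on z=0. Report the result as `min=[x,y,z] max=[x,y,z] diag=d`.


min=[-36.400,-30.100,-20.100] max=[7.800,14.100,3.900] diag=66.957

A = translate([-14.3, -8, -15]) cylinder(h=13.8, r=17) → bbox [-31.3,-25,-15] .. [2.7,9,-1.2]
B = sphere(r=5.1) → bbox [-5.1,-5.1,-5.1] .. [5.1,5.1,5.1]
lo = A.lo+B.lo = [-31.3-5.1, -25-5.1, -15-5.1] = [-36.400,-30.100,-20.100]
hi = A.hi+B.hi = [2.7+5.1, 9+5.1, -1.2+5.1] = [7.800,14.100,3.900]
diag = √(44.2²+44.2²+24²) = √4483.28 = 66.957


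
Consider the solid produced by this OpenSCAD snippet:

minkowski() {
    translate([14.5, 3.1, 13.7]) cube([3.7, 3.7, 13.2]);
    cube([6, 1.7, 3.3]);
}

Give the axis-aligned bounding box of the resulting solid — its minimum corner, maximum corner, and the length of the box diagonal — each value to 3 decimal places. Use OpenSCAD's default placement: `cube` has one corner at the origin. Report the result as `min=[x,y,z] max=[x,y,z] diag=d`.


min=[14.500,3.100,13.700] max=[24.200,8.500,30.200] diag=19.887

A = translate([14.5, 3.1, 13.7]) cube([3.7, 3.7, 13.2]) → bbox [14.5,3.1,13.7] .. [18.2,6.8,26.9]
B = cube([6, 1.7, 3.3]) → bbox [0,0,0] .. [6,1.7,3.3]
lo = A.lo+B.lo = [14.5+0, 3.1+0, 13.7+0] = [14.500,3.100,13.700]
hi = A.hi+B.hi = [18.2+6, 6.8+1.7, 26.9+3.3] = [24.200,8.500,30.200]
diag = √(9.7²+5.4²+16.5²) = √395.5 = 19.887


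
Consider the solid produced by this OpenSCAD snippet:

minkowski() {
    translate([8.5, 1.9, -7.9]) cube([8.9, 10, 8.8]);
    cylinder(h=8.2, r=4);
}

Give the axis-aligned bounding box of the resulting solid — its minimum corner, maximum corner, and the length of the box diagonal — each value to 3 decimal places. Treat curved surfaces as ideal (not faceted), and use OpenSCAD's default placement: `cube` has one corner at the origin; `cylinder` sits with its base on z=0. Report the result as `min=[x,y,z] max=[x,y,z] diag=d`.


min=[4.500,-2.100,-7.900] max=[21.400,15.900,9.100] diag=29.977

A = translate([8.5, 1.9, -7.9]) cube([8.9, 10, 8.8]) → bbox [8.5,1.9,-7.9] .. [17.4,11.9,0.9]
B = cylinder(h=8.2, r=4) → bbox [-4,-4,0] .. [4,4,8.2]
lo = A.lo+B.lo = [8.5-4, 1.9-4, -7.9+0] = [4.500,-2.100,-7.900]
hi = A.hi+B.hi = [17.4+4, 11.9+4, 0.9+8.2] = [21.400,15.900,9.100]
diag = √(16.9²+18²+17²) = √898.61 = 29.977


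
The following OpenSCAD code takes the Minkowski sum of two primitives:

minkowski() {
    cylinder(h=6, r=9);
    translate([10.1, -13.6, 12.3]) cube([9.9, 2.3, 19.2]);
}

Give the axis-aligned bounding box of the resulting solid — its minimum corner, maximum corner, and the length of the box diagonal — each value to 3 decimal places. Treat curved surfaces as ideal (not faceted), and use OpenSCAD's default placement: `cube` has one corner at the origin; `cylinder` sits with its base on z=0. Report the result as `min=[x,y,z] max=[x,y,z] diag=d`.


min=[1.100,-22.600,12.300] max=[29.000,-2.300,37.500] diag=42.726

A = translate([10.1, -13.6, 12.3]) cube([9.9, 2.3, 19.2]) → bbox [10.1,-13.6,12.3] .. [20,-11.3,31.5]
B = cylinder(h=6, r=9) → bbox [-9,-9,0] .. [9,9,6]
lo = A.lo+B.lo = [10.1-9, -13.6-9, 12.3+0] = [1.100,-22.600,12.300]
hi = A.hi+B.hi = [20+9, -11.3+9, 31.5+6] = [29.000,-2.300,37.500]
diag = √(27.9²+20.3²+25.2²) = √1825.54 = 42.726


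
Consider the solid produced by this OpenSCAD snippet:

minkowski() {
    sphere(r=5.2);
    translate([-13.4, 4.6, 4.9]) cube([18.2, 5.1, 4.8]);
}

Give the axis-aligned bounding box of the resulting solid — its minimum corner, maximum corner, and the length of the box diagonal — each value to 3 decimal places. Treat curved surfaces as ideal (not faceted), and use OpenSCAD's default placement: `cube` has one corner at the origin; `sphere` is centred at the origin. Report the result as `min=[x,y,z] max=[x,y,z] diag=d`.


A = translate([-13.4, 4.6, 4.9]) cube([18.2, 5.1, 4.8]) → bbox [-13.4,4.6,4.9] .. [4.8,9.7,9.7]
B = sphere(r=5.2) → bbox [-5.2,-5.2,-5.2] .. [5.2,5.2,5.2]
lo = A.lo+B.lo = [-13.4-5.2, 4.6-5.2, 4.9-5.2] = [-18.600,-0.600,-0.300]
hi = A.hi+B.hi = [4.8+5.2, 9.7+5.2, 9.7+5.2] = [10.000,14.900,14.900]
diag = √(28.6²+15.5²+15.2²) = √1289.25 = 35.906

min=[-18.600,-0.600,-0.300] max=[10.000,14.900,14.900] diag=35.906


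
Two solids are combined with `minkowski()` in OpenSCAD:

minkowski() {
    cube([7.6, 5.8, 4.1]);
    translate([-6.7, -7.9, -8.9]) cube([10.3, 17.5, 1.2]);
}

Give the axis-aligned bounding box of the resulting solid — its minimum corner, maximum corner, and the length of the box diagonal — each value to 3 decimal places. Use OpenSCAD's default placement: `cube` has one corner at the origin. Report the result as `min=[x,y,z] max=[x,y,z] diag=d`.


min=[-6.700,-7.900,-8.900] max=[11.200,15.400,-3.600] diag=29.856

A = translate([-6.7, -7.9, -8.9]) cube([10.3, 17.5, 1.2]) → bbox [-6.7,-7.9,-8.9] .. [3.6,9.6,-7.7]
B = cube([7.6, 5.8, 4.1]) → bbox [0,0,0] .. [7.6,5.8,4.1]
lo = A.lo+B.lo = [-6.7+0, -7.9+0, -8.9+0] = [-6.700,-7.900,-8.900]
hi = A.hi+B.hi = [3.6+7.6, 9.6+5.8, -7.7+4.1] = [11.200,15.400,-3.600]
diag = √(17.9²+23.3²+5.3²) = √891.39 = 29.856


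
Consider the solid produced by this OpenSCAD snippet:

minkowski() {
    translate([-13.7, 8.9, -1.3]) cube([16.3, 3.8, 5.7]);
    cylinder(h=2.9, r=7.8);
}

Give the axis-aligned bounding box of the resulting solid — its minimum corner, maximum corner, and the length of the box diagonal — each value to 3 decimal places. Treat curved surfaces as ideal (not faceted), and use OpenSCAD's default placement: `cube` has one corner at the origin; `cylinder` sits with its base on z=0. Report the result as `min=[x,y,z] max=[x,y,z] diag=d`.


A = translate([-13.7, 8.9, -1.3]) cube([16.3, 3.8, 5.7]) → bbox [-13.7,8.9,-1.3] .. [2.6,12.7,4.4]
B = cylinder(h=2.9, r=7.8) → bbox [-7.8,-7.8,0] .. [7.8,7.8,2.9]
lo = A.lo+B.lo = [-13.7-7.8, 8.9-7.8, -1.3+0] = [-21.500,1.100,-1.300]
hi = A.hi+B.hi = [2.6+7.8, 12.7+7.8, 4.4+2.9] = [10.400,20.500,7.300]
diag = √(31.9²+19.4²+8.6²) = √1467.93 = 38.314

min=[-21.500,1.100,-1.300] max=[10.400,20.500,7.300] diag=38.314


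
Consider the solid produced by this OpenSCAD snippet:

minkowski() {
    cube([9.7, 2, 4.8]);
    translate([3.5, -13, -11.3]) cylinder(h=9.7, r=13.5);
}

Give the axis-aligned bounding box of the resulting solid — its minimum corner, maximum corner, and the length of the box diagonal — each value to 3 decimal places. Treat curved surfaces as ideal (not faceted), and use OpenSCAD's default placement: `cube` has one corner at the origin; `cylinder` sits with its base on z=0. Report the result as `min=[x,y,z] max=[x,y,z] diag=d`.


A = translate([3.5, -13, -11.3]) cylinder(h=9.7, r=13.5) → bbox [-10,-26.5,-11.3] .. [17,0.5,-1.6]
B = cube([9.7, 2, 4.8]) → bbox [0,0,0] .. [9.7,2,4.8]
lo = A.lo+B.lo = [-10+0, -26.5+0, -11.3+0] = [-10.000,-26.500,-11.300]
hi = A.hi+B.hi = [17+9.7, 0.5+2, -1.6+4.8] = [26.700,2.500,3.200]
diag = √(36.7²+29²+14.5²) = √2398.14 = 48.971

min=[-10.000,-26.500,-11.300] max=[26.700,2.500,3.200] diag=48.971


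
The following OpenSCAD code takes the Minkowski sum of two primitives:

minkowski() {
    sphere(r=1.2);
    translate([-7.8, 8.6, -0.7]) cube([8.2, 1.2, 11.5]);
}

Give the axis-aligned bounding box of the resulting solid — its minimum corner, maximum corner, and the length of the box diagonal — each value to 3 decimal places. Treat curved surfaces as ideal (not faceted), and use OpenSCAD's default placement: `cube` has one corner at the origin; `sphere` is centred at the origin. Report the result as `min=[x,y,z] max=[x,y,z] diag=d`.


min=[-9.000,7.400,-1.900] max=[1.600,11.000,12.000] diag=17.847

A = translate([-7.8, 8.6, -0.7]) cube([8.2, 1.2, 11.5]) → bbox [-7.8,8.6,-0.7] .. [0.4,9.8,10.8]
B = sphere(r=1.2) → bbox [-1.2,-1.2,-1.2] .. [1.2,1.2,1.2]
lo = A.lo+B.lo = [-7.8-1.2, 8.6-1.2, -0.7-1.2] = [-9.000,7.400,-1.900]
hi = A.hi+B.hi = [0.4+1.2, 9.8+1.2, 10.8+1.2] = [1.600,11.000,12.000]
diag = √(10.6²+3.6²+13.9²) = √318.53 = 17.847


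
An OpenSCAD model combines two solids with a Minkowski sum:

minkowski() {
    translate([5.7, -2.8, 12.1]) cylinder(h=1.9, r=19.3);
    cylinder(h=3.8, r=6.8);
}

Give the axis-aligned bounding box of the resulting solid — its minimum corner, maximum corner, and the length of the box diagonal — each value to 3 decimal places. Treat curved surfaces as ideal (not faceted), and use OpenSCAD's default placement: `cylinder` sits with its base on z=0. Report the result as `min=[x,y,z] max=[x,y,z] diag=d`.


min=[-20.400,-28.900,12.100] max=[31.800,23.300,17.800] diag=74.042

A = translate([5.7, -2.8, 12.1]) cylinder(h=1.9, r=19.3) → bbox [-13.6,-22.1,12.1] .. [25,16.5,14]
B = cylinder(h=3.8, r=6.8) → bbox [-6.8,-6.8,0] .. [6.8,6.8,3.8]
lo = A.lo+B.lo = [-13.6-6.8, -22.1-6.8, 12.1+0] = [-20.400,-28.900,12.100]
hi = A.hi+B.hi = [25+6.8, 16.5+6.8, 14+3.8] = [31.800,23.300,17.800]
diag = √(52.2²+52.2²+5.7²) = √5482.17 = 74.042


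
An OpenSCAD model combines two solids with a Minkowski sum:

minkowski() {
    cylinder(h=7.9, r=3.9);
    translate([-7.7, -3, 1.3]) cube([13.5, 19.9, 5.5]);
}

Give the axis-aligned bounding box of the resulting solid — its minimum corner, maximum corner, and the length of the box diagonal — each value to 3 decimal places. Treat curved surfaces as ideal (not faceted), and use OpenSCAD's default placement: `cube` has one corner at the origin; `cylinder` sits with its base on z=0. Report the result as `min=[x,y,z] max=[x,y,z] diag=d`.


min=[-11.600,-6.900,1.300] max=[9.700,20.800,14.700] diag=37.424

A = translate([-7.7, -3, 1.3]) cube([13.5, 19.9, 5.5]) → bbox [-7.7,-3,1.3] .. [5.8,16.9,6.8]
B = cylinder(h=7.9, r=3.9) → bbox [-3.9,-3.9,0] .. [3.9,3.9,7.9]
lo = A.lo+B.lo = [-7.7-3.9, -3-3.9, 1.3+0] = [-11.600,-6.900,1.300]
hi = A.hi+B.hi = [5.8+3.9, 16.9+3.9, 6.8+7.9] = [9.700,20.800,14.700]
diag = √(21.3²+27.7²+13.4²) = √1400.54 = 37.424
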